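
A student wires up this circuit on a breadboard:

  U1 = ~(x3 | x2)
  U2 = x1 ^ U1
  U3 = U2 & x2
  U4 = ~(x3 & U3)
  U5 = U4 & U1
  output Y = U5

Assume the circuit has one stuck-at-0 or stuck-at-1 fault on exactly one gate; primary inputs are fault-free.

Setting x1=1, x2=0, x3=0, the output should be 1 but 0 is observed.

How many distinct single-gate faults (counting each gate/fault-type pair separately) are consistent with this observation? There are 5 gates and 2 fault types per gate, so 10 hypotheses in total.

Fault-free: U1=1, U2=0, U3=0, U4=1, U5=1 → 1. Observed 0.
  U1 stuck-at-0: output 0 ✓
  U1 stuck-at-1: output 1 ✗
  U2 stuck-at-0: output 1 ✗
  U2 stuck-at-1: output 1 ✗
  U3 stuck-at-0: output 1 ✗
  U3 stuck-at-1: output 1 ✗
  U4 stuck-at-0: output 0 ✓
  U4 stuck-at-1: output 1 ✗
  U5 stuck-at-0: output 0 ✓
  U5 stuck-at-1: output 1 ✗
Consistent faults: {U1 stuck-at-0, U4 stuck-at-0, U5 stuck-at-0} — 3 in all.

3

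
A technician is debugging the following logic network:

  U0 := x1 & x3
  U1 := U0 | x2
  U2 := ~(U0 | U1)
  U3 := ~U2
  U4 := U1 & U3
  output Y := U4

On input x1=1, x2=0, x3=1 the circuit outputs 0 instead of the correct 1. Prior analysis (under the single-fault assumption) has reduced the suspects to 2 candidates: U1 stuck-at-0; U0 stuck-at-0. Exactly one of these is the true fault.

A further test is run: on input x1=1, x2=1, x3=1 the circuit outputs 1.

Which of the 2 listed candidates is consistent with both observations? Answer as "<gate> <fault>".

U0 stuck-at-0

Evaluate each candidate on input x1=1, x2=1, x3=1:
  U1 stuck-at-0: U0=1, U1=0 [stuck-at-0], U2=0, U3=1, U4=0 → 0 — eliminated
  U0 stuck-at-0: U0=0 [stuck-at-0], U1=1, U2=0, U3=1, U4=1 → 1 — matches
Only U0 stuck-at-0 reproduces the observed 1.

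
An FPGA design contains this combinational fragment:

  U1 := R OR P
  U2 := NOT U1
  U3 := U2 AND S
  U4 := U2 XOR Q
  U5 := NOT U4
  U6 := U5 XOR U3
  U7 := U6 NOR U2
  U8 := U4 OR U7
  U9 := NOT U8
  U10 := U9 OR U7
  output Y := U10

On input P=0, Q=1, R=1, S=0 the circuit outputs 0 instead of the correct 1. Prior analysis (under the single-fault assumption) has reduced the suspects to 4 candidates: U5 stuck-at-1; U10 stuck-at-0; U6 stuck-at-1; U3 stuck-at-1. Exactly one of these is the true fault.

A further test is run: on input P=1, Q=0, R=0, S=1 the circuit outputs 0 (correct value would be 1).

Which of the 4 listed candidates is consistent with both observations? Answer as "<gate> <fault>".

Evaluate each candidate on input P=1, Q=0, R=0, S=1:
  U5 stuck-at-1: U1=1, U2=0, U3=0, U4=0, U5=1 [stuck-at-1], U6=1, U7=0, U8=0, U9=1, U10=1 → 1 — eliminated
  U10 stuck-at-0: U1=1, U2=0, U3=0, U4=0, U5=1, U6=1, U7=0, U8=0, U9=1, U10=0 [stuck-at-0] → 0 — matches
  U6 stuck-at-1: U1=1, U2=0, U3=0, U4=0, U5=1, U6=1 [stuck-at-1], U7=0, U8=0, U9=1, U10=1 → 1 — eliminated
  U3 stuck-at-1: U1=1, U2=0, U3=1 [stuck-at-1], U4=0, U5=1, U6=0, U7=1, U8=1, U9=0, U10=1 → 1 — eliminated
Only U10 stuck-at-0 reproduces the observed 0.

U10 stuck-at-0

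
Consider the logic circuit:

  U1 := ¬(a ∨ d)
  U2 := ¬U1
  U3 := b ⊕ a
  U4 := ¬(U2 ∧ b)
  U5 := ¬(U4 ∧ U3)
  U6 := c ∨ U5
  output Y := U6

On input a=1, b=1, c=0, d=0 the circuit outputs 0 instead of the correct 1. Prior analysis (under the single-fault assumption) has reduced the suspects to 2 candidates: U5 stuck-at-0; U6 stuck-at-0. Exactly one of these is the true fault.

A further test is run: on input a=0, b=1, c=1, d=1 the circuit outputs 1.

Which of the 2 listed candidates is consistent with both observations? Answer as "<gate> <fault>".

Evaluate each candidate on input a=0, b=1, c=1, d=1:
  U5 stuck-at-0: U1=0, U2=1, U3=1, U4=0, U5=0 [stuck-at-0], U6=1 → 1 — matches
  U6 stuck-at-0: U1=0, U2=1, U3=1, U4=0, U5=1, U6=0 [stuck-at-0] → 0 — eliminated
Only U5 stuck-at-0 reproduces the observed 1.

U5 stuck-at-0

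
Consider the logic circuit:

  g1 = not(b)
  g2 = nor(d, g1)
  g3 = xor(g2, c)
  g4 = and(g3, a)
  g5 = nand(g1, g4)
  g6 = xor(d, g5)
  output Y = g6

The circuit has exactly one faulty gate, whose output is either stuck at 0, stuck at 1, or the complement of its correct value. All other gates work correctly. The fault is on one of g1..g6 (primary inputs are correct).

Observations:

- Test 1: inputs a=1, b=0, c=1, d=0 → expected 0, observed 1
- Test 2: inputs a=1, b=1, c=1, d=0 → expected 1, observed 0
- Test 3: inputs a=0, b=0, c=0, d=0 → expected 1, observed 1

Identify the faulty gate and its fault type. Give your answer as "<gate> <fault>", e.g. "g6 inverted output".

Fault-free values for test 1 (a=1, b=0, c=1, d=0): g1=1, g2=0, g3=1, g4=1, g5=0, g6=0, giving Y=0. Observed 1.
Test 1: faults giving observed 1 are {g1 stuck-at-0, g1 inverted output, g2 stuck-at-1, g2 inverted output, g3 stuck-at-0, g3 inverted output, g4 stuck-at-0, g4 inverted output, g5 stuck-at-1, g5 inverted output, g6 stuck-at-1, g6 inverted output}.
Test 2 (a=1, b=1, c=1, d=0): fault-free g1=0, g2=1, g3=0, g4=0, g5=1, g6=1 → 1; observed 0. Eliminates g1 stuck-at-0, g2 stuck-at-1, g2 inverted output, g3 stuck-at-0, g3 inverted output, g4 stuck-at-0, g4 inverted output, g5 stuck-at-1, g6 stuck-at-1.
Test 3 (a=0, b=0, c=0, d=0): fault-free g1=1, g2=0, g3=0, g4=0, g5=1, g6=1 → 1; observed 1. Eliminates g5 inverted output, g6 inverted output.
Only g1 inverted output is consistent with every test.

g1 inverted output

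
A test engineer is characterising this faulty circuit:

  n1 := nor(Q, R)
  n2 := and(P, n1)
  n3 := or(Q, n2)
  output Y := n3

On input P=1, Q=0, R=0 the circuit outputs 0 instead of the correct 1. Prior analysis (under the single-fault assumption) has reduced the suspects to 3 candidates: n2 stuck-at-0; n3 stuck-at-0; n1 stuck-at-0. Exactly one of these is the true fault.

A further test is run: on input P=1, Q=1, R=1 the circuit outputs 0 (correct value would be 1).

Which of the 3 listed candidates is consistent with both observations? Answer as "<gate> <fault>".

Evaluate each candidate on input P=1, Q=1, R=1:
  n2 stuck-at-0: n1=0, n2=0 [stuck-at-0], n3=1 → 1 — eliminated
  n3 stuck-at-0: n1=0, n2=0, n3=0 [stuck-at-0] → 0 — matches
  n1 stuck-at-0: n1=0 [stuck-at-0], n2=0, n3=1 → 1 — eliminated
Only n3 stuck-at-0 reproduces the observed 0.

n3 stuck-at-0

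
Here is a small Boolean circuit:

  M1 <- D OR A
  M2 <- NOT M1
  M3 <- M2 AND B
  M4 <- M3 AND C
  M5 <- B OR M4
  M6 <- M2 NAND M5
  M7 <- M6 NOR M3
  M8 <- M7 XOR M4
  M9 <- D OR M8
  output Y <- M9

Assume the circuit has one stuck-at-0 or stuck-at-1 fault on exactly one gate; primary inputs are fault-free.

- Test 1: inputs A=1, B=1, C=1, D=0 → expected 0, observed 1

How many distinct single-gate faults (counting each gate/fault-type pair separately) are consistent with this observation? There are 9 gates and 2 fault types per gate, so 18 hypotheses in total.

8

Fault-free: M1=1, M2=0, M3=0, M4=0, M5=1, M6=1, M7=0, M8=0, M9=0 → 0. Observed 1.
  M1: stuck-at-0 ✓; others ✗
  M2: stuck-at-1 ✓; others ✗
  M3: stuck-at-1 ✓; others ✗
  M4: stuck-at-1 ✓; others ✗
  M5: none of the 2 fault types match ✗
  M6: stuck-at-0 ✓; others ✗
  M7: stuck-at-1 ✓; others ✗
  M8: stuck-at-1 ✓; others ✗
  M9: stuck-at-1 ✓; others ✗
Consistent faults: {M1 stuck-at-0, M2 stuck-at-1, M3 stuck-at-1, M4 stuck-at-1, M6 stuck-at-0, M7 stuck-at-1, M8 stuck-at-1, M9 stuck-at-1} — 8 in all.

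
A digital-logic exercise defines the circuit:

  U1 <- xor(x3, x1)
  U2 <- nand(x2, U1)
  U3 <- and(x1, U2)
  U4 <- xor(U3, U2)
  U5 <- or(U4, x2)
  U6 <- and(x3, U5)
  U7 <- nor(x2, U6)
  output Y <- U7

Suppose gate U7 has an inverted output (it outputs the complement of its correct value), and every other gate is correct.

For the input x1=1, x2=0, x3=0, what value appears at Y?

Propagate with U7 forced: U1=1, U2=1, U3=1, U4=0, U5=0, U6=0, U7=0 [inverted output].
So Y = 0. (Without the fault it would be 1.)

0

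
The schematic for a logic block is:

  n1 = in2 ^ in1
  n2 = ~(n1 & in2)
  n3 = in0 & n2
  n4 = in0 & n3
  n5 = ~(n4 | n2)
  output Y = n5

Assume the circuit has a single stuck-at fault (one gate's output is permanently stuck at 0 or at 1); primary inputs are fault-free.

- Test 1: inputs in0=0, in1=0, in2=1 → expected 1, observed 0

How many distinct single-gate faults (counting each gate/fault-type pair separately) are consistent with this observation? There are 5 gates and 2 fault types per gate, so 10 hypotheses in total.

Fault-free: n1=1, n2=0, n3=0, n4=0, n5=1 → 1. Observed 0.
  n1 stuck-at-0: output 0 ✓
  n1 stuck-at-1: output 1 ✗
  n2 stuck-at-0: output 1 ✗
  n2 stuck-at-1: output 0 ✓
  n3 stuck-at-0: output 1 ✗
  n3 stuck-at-1: output 1 ✗
  n4 stuck-at-0: output 1 ✗
  n4 stuck-at-1: output 0 ✓
  n5 stuck-at-0: output 0 ✓
  n5 stuck-at-1: output 1 ✗
Consistent faults: {n1 stuck-at-0, n2 stuck-at-1, n4 stuck-at-1, n5 stuck-at-0} — 4 in all.

4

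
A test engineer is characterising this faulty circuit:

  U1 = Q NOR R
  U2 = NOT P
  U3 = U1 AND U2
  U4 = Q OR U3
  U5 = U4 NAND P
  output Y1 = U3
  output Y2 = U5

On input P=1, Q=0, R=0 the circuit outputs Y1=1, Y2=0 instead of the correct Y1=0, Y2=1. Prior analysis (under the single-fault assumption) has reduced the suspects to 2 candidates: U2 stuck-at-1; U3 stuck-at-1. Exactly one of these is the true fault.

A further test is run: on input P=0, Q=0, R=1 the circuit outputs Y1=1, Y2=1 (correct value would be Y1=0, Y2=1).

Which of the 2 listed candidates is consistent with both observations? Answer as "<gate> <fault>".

Evaluate each candidate on input P=0, Q=0, R=1:
  U2 stuck-at-1: U1=0, U2=1 [stuck-at-1], U3=0, U4=0, U5=1 → Y1=0, Y2=1 — eliminated
  U3 stuck-at-1: U1=0, U2=1, U3=1 [stuck-at-1], U4=1, U5=1 → Y1=1, Y2=1 — matches
Only U3 stuck-at-1 reproduces the observed Y1=1, Y2=1.

U3 stuck-at-1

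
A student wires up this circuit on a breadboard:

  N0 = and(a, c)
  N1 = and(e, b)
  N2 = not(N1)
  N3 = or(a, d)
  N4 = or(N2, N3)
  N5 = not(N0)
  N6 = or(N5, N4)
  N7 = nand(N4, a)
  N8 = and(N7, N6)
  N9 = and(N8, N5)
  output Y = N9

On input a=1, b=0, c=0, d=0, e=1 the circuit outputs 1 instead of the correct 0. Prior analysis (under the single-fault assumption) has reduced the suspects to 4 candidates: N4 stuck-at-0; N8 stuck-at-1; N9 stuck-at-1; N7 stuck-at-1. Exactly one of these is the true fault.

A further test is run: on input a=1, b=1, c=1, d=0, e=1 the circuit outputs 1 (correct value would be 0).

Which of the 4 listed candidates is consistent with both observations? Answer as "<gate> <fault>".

N9 stuck-at-1

Evaluate each candidate on input a=1, b=1, c=1, d=0, e=1:
  N4 stuck-at-0: N0=1, N1=1, N2=0, N3=1, N4=0 [stuck-at-0], N5=0, N6=0, N7=1, N8=0, N9=0 → 0 — eliminated
  N8 stuck-at-1: N0=1, N1=1, N2=0, N3=1, N4=1, N5=0, N6=1, N7=0, N8=1 [stuck-at-1], N9=0 → 0 — eliminated
  N9 stuck-at-1: N0=1, N1=1, N2=0, N3=1, N4=1, N5=0, N6=1, N7=0, N8=0, N9=1 [stuck-at-1] → 1 — matches
  N7 stuck-at-1: N0=1, N1=1, N2=0, N3=1, N4=1, N5=0, N6=1, N7=1 [stuck-at-1], N8=1, N9=0 → 0 — eliminated
Only N9 stuck-at-1 reproduces the observed 1.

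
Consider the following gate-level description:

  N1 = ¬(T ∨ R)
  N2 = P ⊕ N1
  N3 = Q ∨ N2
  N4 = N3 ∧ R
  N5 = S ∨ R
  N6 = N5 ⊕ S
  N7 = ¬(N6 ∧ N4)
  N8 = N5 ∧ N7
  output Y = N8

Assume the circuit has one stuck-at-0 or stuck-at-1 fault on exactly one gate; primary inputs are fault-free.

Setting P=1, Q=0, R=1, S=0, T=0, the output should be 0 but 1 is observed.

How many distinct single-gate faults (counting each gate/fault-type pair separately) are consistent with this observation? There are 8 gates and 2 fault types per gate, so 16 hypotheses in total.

Fault-free: N1=0, N2=1, N3=1, N4=1, N5=1, N6=1, N7=0, N8=0 → 0. Observed 1.
  N1: stuck-at-1 ✓; others ✗
  N2: stuck-at-0 ✓; others ✗
  N3: stuck-at-0 ✓; others ✗
  N4: stuck-at-0 ✓; others ✗
  N5: none of the 2 fault types match ✗
  N6: stuck-at-0 ✓; others ✗
  N7: stuck-at-1 ✓; others ✗
  N8: stuck-at-1 ✓; others ✗
Consistent faults: {N1 stuck-at-1, N2 stuck-at-0, N3 stuck-at-0, N4 stuck-at-0, N6 stuck-at-0, N7 stuck-at-1, N8 stuck-at-1} — 7 in all.

7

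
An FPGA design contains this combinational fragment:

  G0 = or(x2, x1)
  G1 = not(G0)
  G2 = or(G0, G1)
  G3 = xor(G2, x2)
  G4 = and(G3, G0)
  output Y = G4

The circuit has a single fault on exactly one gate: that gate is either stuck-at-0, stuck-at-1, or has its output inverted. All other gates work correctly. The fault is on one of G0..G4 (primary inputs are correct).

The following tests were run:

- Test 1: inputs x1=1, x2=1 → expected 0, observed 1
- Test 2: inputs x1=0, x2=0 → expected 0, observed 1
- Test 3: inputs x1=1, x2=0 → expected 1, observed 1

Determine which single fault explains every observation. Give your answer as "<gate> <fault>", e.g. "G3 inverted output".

G4 stuck-at-1

Fault-free values for test 1 (x1=1, x2=1): G0=1, G1=0, G2=1, G3=0, G4=0, giving Y=0. Observed 1.
Test 1: faults giving observed 1 are {G2 stuck-at-0, G2 inverted output, G3 stuck-at-1, G3 inverted output, G4 stuck-at-1, G4 inverted output}.
Test 2 (x1=0, x2=0): fault-free G0=0, G1=1, G2=1, G3=1, G4=0 → 0; observed 1. Eliminates G2 stuck-at-0, G2 inverted output, G3 stuck-at-1, G3 inverted output.
Test 3 (x1=1, x2=0): fault-free G0=1, G1=0, G2=1, G3=1, G4=1 → 1; observed 1. Eliminates G4 inverted output.
Only G4 stuck-at-1 is consistent with every test.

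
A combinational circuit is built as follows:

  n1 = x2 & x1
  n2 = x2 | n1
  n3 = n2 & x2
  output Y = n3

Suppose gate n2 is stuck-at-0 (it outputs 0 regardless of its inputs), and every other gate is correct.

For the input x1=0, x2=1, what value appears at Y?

Propagate with n2 forced: n1=0, n2=0 [stuck-at-0], n3=0.
So Y = 0. (Without the fault it would be 1.)

0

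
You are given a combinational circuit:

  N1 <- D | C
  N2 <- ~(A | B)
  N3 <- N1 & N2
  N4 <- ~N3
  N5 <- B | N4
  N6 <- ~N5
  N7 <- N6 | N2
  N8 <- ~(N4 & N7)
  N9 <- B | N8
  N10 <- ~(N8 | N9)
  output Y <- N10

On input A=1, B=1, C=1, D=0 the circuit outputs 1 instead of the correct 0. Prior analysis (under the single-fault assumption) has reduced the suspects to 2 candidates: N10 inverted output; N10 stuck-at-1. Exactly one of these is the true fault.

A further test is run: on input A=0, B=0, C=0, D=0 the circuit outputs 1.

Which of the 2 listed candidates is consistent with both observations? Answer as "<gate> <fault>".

Evaluate each candidate on input A=0, B=0, C=0, D=0:
  N10 inverted output: N1=0, N2=1, N3=0, N4=1, N5=1, N6=0, N7=1, N8=0, N9=0, N10=0 [inverted output] → 0 — eliminated
  N10 stuck-at-1: N1=0, N2=1, N3=0, N4=1, N5=1, N6=0, N7=1, N8=0, N9=0, N10=1 [stuck-at-1] → 1 — matches
Only N10 stuck-at-1 reproduces the observed 1.

N10 stuck-at-1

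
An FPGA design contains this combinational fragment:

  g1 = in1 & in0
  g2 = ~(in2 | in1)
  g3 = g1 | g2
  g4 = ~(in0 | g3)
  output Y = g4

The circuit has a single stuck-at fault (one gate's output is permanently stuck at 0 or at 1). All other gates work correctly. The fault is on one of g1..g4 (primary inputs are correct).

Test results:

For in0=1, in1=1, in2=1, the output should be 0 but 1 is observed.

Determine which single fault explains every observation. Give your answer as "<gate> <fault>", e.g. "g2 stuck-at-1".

Fault-free values for test 1 (in0=1, in1=1, in2=1): g1=1, g2=0, g3=1, g4=0, giving Y=0. Observed 1.
Test 1: faults giving observed 1 are {g4 stuck-at-1}.
Only g4 stuck-at-1 is consistent with every test.

g4 stuck-at-1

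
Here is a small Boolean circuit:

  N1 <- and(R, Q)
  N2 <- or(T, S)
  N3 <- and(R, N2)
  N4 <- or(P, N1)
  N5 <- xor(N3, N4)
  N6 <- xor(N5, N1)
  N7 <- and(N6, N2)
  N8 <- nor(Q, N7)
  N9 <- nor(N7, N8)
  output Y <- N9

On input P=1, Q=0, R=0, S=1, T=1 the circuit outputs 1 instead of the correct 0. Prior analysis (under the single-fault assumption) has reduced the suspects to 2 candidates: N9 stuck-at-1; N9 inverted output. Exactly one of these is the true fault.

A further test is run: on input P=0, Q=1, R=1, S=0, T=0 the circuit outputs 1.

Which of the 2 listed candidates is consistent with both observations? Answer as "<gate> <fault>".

Evaluate each candidate on input P=0, Q=1, R=1, S=0, T=0:
  N9 stuck-at-1: N1=1, N2=0, N3=0, N4=1, N5=1, N6=0, N7=0, N8=0, N9=1 [stuck-at-1] → 1 — matches
  N9 inverted output: N1=1, N2=0, N3=0, N4=1, N5=1, N6=0, N7=0, N8=0, N9=0 [inverted output] → 0 — eliminated
Only N9 stuck-at-1 reproduces the observed 1.

N9 stuck-at-1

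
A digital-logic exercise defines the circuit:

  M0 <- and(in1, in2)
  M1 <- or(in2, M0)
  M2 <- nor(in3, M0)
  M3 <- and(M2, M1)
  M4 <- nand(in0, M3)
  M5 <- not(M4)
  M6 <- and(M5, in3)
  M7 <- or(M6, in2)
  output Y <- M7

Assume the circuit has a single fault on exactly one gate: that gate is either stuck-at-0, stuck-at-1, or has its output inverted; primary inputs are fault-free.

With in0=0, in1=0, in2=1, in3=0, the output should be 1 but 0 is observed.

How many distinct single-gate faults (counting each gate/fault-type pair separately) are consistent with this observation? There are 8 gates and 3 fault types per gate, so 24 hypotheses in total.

Fault-free: M0=0, M1=1, M2=1, M3=1, M4=1, M5=0, M6=0, M7=1 → 1. Observed 0.
  M0: none of the 3 fault types match ✗
  M1: none of the 3 fault types match ✗
  M2: none of the 3 fault types match ✗
  M3: none of the 3 fault types match ✗
  M4: none of the 3 fault types match ✗
  M5: none of the 3 fault types match ✗
  M6: none of the 3 fault types match ✗
  M7: stuck-at-0, inverted output ✓; others ✗
Consistent faults: {M7 stuck-at-0, M7 inverted output} — 2 in all.

2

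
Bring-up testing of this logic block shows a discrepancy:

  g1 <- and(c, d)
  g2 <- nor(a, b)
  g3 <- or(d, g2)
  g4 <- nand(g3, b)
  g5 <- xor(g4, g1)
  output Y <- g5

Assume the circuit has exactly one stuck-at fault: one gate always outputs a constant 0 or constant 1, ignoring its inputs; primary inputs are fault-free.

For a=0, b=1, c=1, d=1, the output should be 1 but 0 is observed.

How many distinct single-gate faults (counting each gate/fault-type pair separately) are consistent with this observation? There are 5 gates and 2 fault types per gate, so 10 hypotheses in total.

4

Fault-free: g1=1, g2=0, g3=1, g4=0, g5=1 → 1. Observed 0.
  g1 stuck-at-0: output 0 ✓
  g1 stuck-at-1: output 1 ✗
  g2 stuck-at-0: output 1 ✗
  g2 stuck-at-1: output 1 ✗
  g3 stuck-at-0: output 0 ✓
  g3 stuck-at-1: output 1 ✗
  g4 stuck-at-0: output 1 ✗
  g4 stuck-at-1: output 0 ✓
  g5 stuck-at-0: output 0 ✓
  g5 stuck-at-1: output 1 ✗
Consistent faults: {g1 stuck-at-0, g3 stuck-at-0, g4 stuck-at-1, g5 stuck-at-0} — 4 in all.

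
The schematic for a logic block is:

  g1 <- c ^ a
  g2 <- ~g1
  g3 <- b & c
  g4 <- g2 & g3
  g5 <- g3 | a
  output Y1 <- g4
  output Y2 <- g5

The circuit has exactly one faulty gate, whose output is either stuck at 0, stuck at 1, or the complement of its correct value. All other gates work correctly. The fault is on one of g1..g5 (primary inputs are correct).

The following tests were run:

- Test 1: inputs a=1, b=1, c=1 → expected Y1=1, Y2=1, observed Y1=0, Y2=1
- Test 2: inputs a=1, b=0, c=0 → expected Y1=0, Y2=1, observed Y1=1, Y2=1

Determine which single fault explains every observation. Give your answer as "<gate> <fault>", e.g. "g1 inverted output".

g4 inverted output

Fault-free values for test 1 (a=1, b=1, c=1): g1=0, g2=1, g3=1, g4=1, g5=1, giving Y1=1, Y2=1. Observed Y1=0, Y2=1.
Test 1: faults giving observed Y1=0, Y2=1 are {g1 stuck-at-1, g1 inverted output, g2 stuck-at-0, g2 inverted output, g3 stuck-at-0, g3 inverted output, g4 stuck-at-0, g4 inverted output}.
Test 2 (a=1, b=0, c=0): fault-free g1=1, g2=0, g3=0, g4=0, g5=1 → Y1=0, Y2=1; observed Y1=1, Y2=1. Eliminates g1 stuck-at-1, g1 inverted output, g2 stuck-at-0, g2 inverted output, g3 stuck-at-0, g3 inverted output, g4 stuck-at-0.
Only g4 inverted output is consistent with every test.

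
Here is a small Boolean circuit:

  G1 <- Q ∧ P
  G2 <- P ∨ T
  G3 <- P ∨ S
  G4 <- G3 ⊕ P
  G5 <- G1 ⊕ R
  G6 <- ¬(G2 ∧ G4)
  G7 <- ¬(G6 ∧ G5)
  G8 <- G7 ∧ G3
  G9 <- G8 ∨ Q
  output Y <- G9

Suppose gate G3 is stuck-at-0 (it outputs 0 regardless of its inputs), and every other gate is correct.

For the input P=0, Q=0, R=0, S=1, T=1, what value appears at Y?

Propagate with G3 forced: G1=0, G2=1, G3=0 [stuck-at-0], G4=0, G5=0, G6=1, G7=1, G8=0, G9=0.
So Y = 0. (Without the fault it would be 1.)

0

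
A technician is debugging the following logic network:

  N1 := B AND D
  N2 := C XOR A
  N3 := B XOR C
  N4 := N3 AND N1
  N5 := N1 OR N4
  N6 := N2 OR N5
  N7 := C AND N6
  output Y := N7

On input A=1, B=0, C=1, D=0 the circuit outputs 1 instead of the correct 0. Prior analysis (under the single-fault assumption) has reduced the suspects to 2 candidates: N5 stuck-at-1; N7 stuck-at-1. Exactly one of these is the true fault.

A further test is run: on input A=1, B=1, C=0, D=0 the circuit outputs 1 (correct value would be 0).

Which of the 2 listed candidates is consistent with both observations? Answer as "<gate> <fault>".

N7 stuck-at-1

Evaluate each candidate on input A=1, B=1, C=0, D=0:
  N5 stuck-at-1: N1=0, N2=1, N3=1, N4=0, N5=1 [stuck-at-1], N6=1, N7=0 → 0 — eliminated
  N7 stuck-at-1: N1=0, N2=1, N3=1, N4=0, N5=0, N6=1, N7=1 [stuck-at-1] → 1 — matches
Only N7 stuck-at-1 reproduces the observed 1.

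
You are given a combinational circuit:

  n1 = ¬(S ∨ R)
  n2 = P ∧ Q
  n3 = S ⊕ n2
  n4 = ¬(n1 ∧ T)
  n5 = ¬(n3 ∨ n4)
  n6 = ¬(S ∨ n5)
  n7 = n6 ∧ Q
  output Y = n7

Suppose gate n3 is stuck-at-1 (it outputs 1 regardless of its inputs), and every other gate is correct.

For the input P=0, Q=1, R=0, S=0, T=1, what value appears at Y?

Propagate with n3 forced: n1=1, n2=0, n3=1 [stuck-at-1], n4=0, n5=0, n6=1, n7=1.
So Y = 1. (Without the fault it would be 0.)

1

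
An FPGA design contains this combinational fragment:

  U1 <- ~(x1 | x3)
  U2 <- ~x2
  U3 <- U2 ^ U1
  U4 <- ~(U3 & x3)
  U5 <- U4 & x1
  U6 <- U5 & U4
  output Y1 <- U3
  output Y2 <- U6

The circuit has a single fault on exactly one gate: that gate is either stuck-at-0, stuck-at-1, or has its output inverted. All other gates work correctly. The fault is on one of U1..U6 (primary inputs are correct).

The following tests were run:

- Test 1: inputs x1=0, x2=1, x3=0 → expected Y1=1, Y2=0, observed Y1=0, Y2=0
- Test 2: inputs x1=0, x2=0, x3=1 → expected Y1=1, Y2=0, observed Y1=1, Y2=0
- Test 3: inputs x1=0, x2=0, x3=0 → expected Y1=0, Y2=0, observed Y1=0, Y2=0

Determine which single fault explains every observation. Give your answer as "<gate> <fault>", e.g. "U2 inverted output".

U2 stuck-at-1

Fault-free values for test 1 (x1=0, x2=1, x3=0): U1=1, U2=0, U3=1, U4=1, U5=0, U6=0, giving Y1=1, Y2=0. Observed Y1=0, Y2=0.
Test 1: faults giving observed Y1=0, Y2=0 are {U1 stuck-at-0, U1 inverted output, U2 stuck-at-1, U2 inverted output, U3 stuck-at-0, U3 inverted output}.
Test 2 (x1=0, x2=0, x3=1): fault-free U1=0, U2=1, U3=1, U4=0, U5=0, U6=0 → Y1=1, Y2=0; observed Y1=1, Y2=0. Eliminates U1 inverted output, U2 inverted output, U3 stuck-at-0, U3 inverted output.
Test 3 (x1=0, x2=0, x3=0): fault-free U1=1, U2=1, U3=0, U4=1, U5=0, U6=0 → Y1=0, Y2=0; observed Y1=0, Y2=0. Eliminates U1 stuck-at-0.
Only U2 stuck-at-1 is consistent with every test.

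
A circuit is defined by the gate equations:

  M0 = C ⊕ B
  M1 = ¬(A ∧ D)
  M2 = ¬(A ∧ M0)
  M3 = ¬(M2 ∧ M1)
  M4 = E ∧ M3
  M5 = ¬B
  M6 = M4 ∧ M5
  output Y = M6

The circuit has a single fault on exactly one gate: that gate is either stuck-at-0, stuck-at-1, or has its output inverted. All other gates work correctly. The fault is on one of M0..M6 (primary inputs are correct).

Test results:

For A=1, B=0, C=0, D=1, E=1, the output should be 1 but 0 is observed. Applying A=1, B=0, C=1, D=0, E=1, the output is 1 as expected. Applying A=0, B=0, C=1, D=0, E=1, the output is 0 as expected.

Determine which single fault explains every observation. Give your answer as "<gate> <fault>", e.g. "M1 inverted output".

Fault-free values for test 1 (A=1, B=0, C=0, D=1, E=1): M0=0, M1=0, M2=1, M3=1, M4=1, M5=1, M6=1, giving Y=1. Observed 0.
Test 1: faults giving observed 0 are {M1 stuck-at-1, M1 inverted output, M3 stuck-at-0, M3 inverted output, M4 stuck-at-0, M4 inverted output, M5 stuck-at-0, M5 inverted output, M6 stuck-at-0, M6 inverted output}.
Test 2 (A=1, B=0, C=1, D=0, E=1): fault-free M0=1, M1=1, M2=0, M3=1, M4=1, M5=1, M6=1 → 1; observed 1. Eliminates M3 stuck-at-0, M3 inverted output, M4 stuck-at-0, M4 inverted output, M5 stuck-at-0, M5 inverted output, M6 stuck-at-0, M6 inverted output.
Test 3 (A=0, B=0, C=1, D=0, E=1): fault-free M0=1, M1=1, M2=1, M3=0, M4=0, M5=1, M6=0 → 0; observed 0. Eliminates M1 inverted output.
Only M1 stuck-at-1 is consistent with every test.

M1 stuck-at-1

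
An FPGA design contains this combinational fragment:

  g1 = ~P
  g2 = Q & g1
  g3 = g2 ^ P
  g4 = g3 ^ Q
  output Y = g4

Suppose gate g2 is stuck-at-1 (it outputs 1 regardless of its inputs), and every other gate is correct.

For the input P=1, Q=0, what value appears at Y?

0

Propagate with g2 forced: g1=0, g2=1 [stuck-at-1], g3=0, g4=0.
So Y = 0. (Without the fault it would be 1.)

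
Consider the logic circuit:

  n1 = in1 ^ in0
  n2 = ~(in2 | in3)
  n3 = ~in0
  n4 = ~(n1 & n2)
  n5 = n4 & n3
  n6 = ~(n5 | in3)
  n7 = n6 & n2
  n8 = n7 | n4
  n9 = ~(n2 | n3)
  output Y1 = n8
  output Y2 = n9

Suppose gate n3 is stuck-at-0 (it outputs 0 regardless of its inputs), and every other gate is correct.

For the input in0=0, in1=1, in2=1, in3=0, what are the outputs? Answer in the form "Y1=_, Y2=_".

Propagate with n3 forced: n1=1, n2=0, n3=0 [stuck-at-0], n4=1, n5=0, n6=1, n7=0, n8=1, n9=1.
So the outputs are Y1=1, Y2=1. (Without the fault they would be Y1=1, Y2=0.)

Y1=1, Y2=1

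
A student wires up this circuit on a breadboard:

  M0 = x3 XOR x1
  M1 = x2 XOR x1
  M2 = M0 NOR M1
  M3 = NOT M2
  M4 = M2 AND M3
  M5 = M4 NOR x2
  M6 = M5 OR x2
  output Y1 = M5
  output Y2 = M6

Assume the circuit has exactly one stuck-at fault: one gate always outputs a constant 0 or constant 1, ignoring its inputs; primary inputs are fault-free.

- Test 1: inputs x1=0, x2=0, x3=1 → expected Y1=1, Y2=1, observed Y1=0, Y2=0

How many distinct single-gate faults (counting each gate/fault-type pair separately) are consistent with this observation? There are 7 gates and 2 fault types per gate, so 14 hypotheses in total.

Fault-free: M0=1, M1=0, M2=0, M3=1, M4=0, M5=1, M6=1 → Y1=1, Y2=1. Observed Y1=0, Y2=0.
  M0 stuck-at-0: output Y1=1, Y2=1 ✗
  M0 stuck-at-1: output Y1=1, Y2=1 ✗
  M1 stuck-at-0: output Y1=1, Y2=1 ✗
  M1 stuck-at-1: output Y1=1, Y2=1 ✗
  M2 stuck-at-0: output Y1=1, Y2=1 ✗
  M2 stuck-at-1: output Y1=1, Y2=1 ✗
  M3 stuck-at-0: output Y1=1, Y2=1 ✗
  M3 stuck-at-1: output Y1=1, Y2=1 ✗
  M4 stuck-at-0: output Y1=1, Y2=1 ✗
  M4 stuck-at-1: output Y1=0, Y2=0 ✓
  M5 stuck-at-0: output Y1=0, Y2=0 ✓
  M5 stuck-at-1: output Y1=1, Y2=1 ✗
  M6 stuck-at-0: output Y1=1, Y2=0 ✗
  M6 stuck-at-1: output Y1=1, Y2=1 ✗
Consistent faults: {M4 stuck-at-1, M5 stuck-at-0} — 2 in all.

2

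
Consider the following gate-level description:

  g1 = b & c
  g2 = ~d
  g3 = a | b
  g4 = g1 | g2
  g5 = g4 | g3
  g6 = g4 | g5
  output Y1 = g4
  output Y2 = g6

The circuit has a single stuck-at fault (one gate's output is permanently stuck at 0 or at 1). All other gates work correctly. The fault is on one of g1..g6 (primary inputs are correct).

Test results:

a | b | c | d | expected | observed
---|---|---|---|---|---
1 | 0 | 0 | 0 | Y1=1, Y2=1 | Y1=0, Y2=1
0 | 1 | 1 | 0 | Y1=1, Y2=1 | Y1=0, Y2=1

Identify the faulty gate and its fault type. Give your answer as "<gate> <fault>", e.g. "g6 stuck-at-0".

Fault-free values for test 1 (a=1, b=0, c=0, d=0): g1=0, g2=1, g3=1, g4=1, g5=1, g6=1, giving Y1=1, Y2=1. Observed Y1=0, Y2=1.
Test 1: faults giving observed Y1=0, Y2=1 are {g2 stuck-at-0, g4 stuck-at-0}.
Test 2 (a=0, b=1, c=1, d=0): fault-free g1=1, g2=1, g3=1, g4=1, g5=1, g6=1 → Y1=1, Y2=1; observed Y1=0, Y2=1. Eliminates g2 stuck-at-0.
Only g4 stuck-at-0 is consistent with every test.

g4 stuck-at-0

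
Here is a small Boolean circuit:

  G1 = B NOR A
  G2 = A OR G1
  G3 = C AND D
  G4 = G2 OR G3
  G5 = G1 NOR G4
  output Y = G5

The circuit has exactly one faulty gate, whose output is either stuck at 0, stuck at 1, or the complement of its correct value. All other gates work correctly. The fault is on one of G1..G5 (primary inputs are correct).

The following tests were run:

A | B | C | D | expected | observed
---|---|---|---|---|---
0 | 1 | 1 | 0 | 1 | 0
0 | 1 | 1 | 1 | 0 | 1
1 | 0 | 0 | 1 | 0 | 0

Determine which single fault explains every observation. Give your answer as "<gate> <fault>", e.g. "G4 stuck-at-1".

G3 inverted output

Fault-free values for test 1 (A=0, B=1, C=1, D=0): G1=0, G2=0, G3=0, G4=0, G5=1, giving Y=1. Observed 0.
Test 1: faults giving observed 0 are {G1 stuck-at-1, G1 inverted output, G2 stuck-at-1, G2 inverted output, G3 stuck-at-1, G3 inverted output, G4 stuck-at-1, G4 inverted output, G5 stuck-at-0, G5 inverted output}.
Test 2 (A=0, B=1, C=1, D=1): fault-free G1=0, G2=0, G3=1, G4=1, G5=0 → 0; observed 1. Eliminates G1 stuck-at-1, G1 inverted output, G2 stuck-at-1, G2 inverted output, G3 stuck-at-1, G4 stuck-at-1, G5 stuck-at-0.
Test 3 (A=1, B=0, C=0, D=1): fault-free G1=0, G2=1, G3=0, G4=1, G5=0 → 0; observed 0. Eliminates G4 inverted output, G5 inverted output.
Only G3 inverted output is consistent with every test.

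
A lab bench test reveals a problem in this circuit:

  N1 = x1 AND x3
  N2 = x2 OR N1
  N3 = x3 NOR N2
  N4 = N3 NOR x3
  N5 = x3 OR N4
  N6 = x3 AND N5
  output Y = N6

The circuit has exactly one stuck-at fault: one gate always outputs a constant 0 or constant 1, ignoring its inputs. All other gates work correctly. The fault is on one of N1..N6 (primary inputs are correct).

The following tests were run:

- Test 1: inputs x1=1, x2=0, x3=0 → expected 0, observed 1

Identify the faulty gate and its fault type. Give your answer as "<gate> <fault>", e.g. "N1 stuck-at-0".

Fault-free values for test 1 (x1=1, x2=0, x3=0): N1=0, N2=0, N3=1, N4=0, N5=0, N6=0, giving Y=0. Observed 1.
Test 1: faults giving observed 1 are {N6 stuck-at-1}.
Only N6 stuck-at-1 is consistent with every test.

N6 stuck-at-1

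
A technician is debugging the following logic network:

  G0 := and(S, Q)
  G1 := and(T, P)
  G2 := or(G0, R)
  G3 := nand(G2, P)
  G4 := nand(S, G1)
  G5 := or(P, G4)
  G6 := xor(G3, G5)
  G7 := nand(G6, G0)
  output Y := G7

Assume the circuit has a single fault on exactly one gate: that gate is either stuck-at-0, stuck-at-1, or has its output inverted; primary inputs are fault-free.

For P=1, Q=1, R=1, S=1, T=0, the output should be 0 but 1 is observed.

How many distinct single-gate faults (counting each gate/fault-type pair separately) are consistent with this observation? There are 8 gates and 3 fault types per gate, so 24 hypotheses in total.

Fault-free: G0=1, G1=0, G2=1, G3=0, G4=1, G5=1, G6=1, G7=0 → 0. Observed 1.
  G0: stuck-at-0, inverted output ✓; others ✗
  G1: none of the 3 fault types match ✗
  G2: stuck-at-0, inverted output ✓; others ✗
  G3: stuck-at-1, inverted output ✓; others ✗
  G4: none of the 3 fault types match ✗
  G5: stuck-at-0, inverted output ✓; others ✗
  G6: stuck-at-0, inverted output ✓; others ✗
  G7: stuck-at-1, inverted output ✓; others ✗
Consistent faults: {G0 stuck-at-0, G0 inverted output, G2 stuck-at-0, G2 inverted output, G3 stuck-at-1, G3 inverted output, G5 stuck-at-0, G5 inverted output, G6 stuck-at-0, G6 inverted output, G7 stuck-at-1, G7 inverted output} — 12 in all.

12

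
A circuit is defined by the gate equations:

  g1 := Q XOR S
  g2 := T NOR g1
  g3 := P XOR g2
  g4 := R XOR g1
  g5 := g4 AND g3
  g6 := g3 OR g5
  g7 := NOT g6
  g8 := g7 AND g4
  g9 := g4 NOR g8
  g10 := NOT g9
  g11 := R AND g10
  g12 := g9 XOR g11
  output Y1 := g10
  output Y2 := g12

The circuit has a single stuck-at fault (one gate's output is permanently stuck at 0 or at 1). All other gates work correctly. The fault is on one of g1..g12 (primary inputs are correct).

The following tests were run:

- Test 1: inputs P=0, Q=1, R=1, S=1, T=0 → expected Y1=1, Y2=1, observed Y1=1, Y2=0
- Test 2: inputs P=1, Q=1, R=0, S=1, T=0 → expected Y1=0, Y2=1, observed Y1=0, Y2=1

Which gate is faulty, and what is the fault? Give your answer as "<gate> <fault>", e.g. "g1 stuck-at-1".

g11 stuck-at-0

Fault-free values for test 1 (P=0, Q=1, R=1, S=1, T=0): g1=0, g2=1, g3=1, g4=1, g5=1, g6=1, g7=0, g8=0, g9=0, g10=1, g11=1, g12=1, giving Y1=1, Y2=1. Observed Y1=1, Y2=0.
Test 1: faults giving observed Y1=1, Y2=0 are {g11 stuck-at-0, g12 stuck-at-0}.
Test 2 (P=1, Q=1, R=0, S=1, T=0): fault-free g1=0, g2=1, g3=0, g4=0, g5=0, g6=0, g7=1, g8=0, g9=1, g10=0, g11=0, g12=1 → Y1=0, Y2=1; observed Y1=0, Y2=1. Eliminates g12 stuck-at-0.
Only g11 stuck-at-0 is consistent with every test.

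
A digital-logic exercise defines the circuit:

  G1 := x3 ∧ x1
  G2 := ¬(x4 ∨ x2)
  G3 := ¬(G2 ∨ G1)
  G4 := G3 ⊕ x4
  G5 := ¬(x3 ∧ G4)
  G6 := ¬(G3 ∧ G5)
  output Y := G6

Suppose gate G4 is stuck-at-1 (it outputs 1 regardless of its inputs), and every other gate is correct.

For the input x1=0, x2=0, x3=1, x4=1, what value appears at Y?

Propagate with G4 forced: G1=0, G2=0, G3=1, G4=1 [stuck-at-1], G5=0, G6=1.
So Y = 1. (Without the fault it would be 0.)

1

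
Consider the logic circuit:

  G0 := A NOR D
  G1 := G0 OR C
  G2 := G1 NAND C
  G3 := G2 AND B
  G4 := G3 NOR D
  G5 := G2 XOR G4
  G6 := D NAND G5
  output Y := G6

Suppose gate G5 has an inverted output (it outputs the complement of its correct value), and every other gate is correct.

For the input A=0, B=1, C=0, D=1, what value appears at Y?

Propagate with G5 forced: G0=0, G1=0, G2=1, G3=1, G4=0, G5=0 [inverted output], G6=1.
So Y = 1. (Without the fault it would be 0.)

1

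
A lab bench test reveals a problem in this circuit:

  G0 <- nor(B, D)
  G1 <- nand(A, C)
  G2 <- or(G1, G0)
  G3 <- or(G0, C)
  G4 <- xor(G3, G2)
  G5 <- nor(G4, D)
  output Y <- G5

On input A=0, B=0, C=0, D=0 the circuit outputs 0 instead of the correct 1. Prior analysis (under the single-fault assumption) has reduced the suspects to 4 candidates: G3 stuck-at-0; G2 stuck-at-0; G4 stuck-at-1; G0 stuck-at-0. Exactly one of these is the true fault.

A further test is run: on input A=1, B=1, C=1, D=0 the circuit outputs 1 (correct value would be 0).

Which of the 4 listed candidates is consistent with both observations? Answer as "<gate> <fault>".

Evaluate each candidate on input A=1, B=1, C=1, D=0:
  G3 stuck-at-0: G0=0, G1=0, G2=0, G3=0 [stuck-at-0], G4=0, G5=1 → 1 — matches
  G2 stuck-at-0: G0=0, G1=0, G2=0 [stuck-at-0], G3=1, G4=1, G5=0 → 0 — eliminated
  G4 stuck-at-1: G0=0, G1=0, G2=0, G3=1, G4=1 [stuck-at-1], G5=0 → 0 — eliminated
  G0 stuck-at-0: G0=0 [stuck-at-0], G1=0, G2=0, G3=1, G4=1, G5=0 → 0 — eliminated
Only G3 stuck-at-0 reproduces the observed 1.

G3 stuck-at-0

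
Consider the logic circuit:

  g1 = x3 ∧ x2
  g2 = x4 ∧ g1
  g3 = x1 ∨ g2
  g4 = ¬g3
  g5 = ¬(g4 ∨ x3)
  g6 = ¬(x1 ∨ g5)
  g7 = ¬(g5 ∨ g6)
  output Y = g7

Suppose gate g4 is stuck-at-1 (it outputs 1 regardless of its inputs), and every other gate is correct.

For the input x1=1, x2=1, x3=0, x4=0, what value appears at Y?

1

Propagate with g4 forced: g1=0, g2=0, g3=1, g4=1 [stuck-at-1], g5=0, g6=0, g7=1.
So Y = 1. (Without the fault it would be 0.)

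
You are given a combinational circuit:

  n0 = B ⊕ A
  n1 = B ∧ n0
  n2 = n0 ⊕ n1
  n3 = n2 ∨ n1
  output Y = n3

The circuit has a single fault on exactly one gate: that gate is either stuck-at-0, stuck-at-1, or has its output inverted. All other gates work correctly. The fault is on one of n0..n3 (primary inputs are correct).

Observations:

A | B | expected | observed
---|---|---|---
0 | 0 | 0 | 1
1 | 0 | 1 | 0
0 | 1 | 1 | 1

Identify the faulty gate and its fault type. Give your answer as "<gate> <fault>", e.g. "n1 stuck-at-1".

Fault-free values for test 1 (A=0, B=0): n0=0, n1=0, n2=0, n3=0, giving Y=0. Observed 1.
Test 1: faults giving observed 1 are {n0 stuck-at-1, n0 inverted output, n1 stuck-at-1, n1 inverted output, n2 stuck-at-1, n2 inverted output, n3 stuck-at-1, n3 inverted output}.
Test 2 (A=1, B=0): fault-free n0=1, n1=0, n2=1, n3=1 → 1; observed 0. Eliminates n0 stuck-at-1, n1 stuck-at-1, n1 inverted output, n2 stuck-at-1, n3 stuck-at-1.
Test 3 (A=0, B=1): fault-free n0=1, n1=1, n2=0, n3=1 → 1; observed 1. Eliminates n0 inverted output, n3 inverted output.
Only n2 inverted output is consistent with every test.

n2 inverted output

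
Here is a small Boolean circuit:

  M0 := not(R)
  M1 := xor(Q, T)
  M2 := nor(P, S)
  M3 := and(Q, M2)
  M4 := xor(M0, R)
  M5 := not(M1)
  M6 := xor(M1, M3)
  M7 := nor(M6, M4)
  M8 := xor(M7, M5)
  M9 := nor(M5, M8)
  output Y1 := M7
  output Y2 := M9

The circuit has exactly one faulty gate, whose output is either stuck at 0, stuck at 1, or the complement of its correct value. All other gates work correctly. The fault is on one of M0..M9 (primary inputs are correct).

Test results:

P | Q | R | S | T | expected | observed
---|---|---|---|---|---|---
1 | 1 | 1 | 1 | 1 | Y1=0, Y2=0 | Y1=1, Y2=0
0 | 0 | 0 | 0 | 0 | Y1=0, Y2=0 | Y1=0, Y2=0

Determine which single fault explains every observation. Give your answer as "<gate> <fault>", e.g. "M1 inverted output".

M0 stuck-at-1

Fault-free values for test 1 (P=1, Q=1, R=1, S=1, T=1): M0=0, M1=0, M2=0, M3=0, M4=1, M5=1, M6=0, M7=0, M8=1, M9=0, giving Y1=0, Y2=0. Observed Y1=1, Y2=0.
Test 1: faults giving observed Y1=1, Y2=0 are {M0 stuck-at-1, M0 inverted output, M4 stuck-at-0, M4 inverted output, M7 stuck-at-1, M7 inverted output}.
Test 2 (P=0, Q=0, R=0, S=0, T=0): fault-free M0=1, M1=0, M2=1, M3=0, M4=1, M5=1, M6=0, M7=0, M8=1, M9=0 → Y1=0, Y2=0; observed Y1=0, Y2=0. Eliminates M0 inverted output, M4 stuck-at-0, M4 inverted output, M7 stuck-at-1, M7 inverted output.
Only M0 stuck-at-1 is consistent with every test.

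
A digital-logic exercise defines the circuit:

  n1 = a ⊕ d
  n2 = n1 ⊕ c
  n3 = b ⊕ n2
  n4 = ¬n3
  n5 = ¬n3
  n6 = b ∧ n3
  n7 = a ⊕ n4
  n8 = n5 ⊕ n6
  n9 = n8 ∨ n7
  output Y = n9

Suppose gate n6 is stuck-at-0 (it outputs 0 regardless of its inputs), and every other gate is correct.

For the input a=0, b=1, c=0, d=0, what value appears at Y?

Propagate with n6 forced: n1=0, n2=0, n3=1, n4=0, n5=0, n6=0 [stuck-at-0], n7=0, n8=0, n9=0.
So Y = 0. (Without the fault it would be 1.)

0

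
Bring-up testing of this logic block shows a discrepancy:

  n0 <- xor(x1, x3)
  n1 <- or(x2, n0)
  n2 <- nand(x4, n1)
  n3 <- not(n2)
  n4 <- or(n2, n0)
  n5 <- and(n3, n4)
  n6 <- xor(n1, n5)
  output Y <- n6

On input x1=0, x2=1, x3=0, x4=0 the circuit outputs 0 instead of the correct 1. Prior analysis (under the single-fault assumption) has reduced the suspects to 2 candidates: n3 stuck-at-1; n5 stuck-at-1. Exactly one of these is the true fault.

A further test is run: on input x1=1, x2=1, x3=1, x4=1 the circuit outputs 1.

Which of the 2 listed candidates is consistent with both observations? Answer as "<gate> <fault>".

Evaluate each candidate on input x1=1, x2=1, x3=1, x4=1:
  n3 stuck-at-1: n0=0, n1=1, n2=0, n3=1 [stuck-at-1], n4=0, n5=0, n6=1 → 1 — matches
  n5 stuck-at-1: n0=0, n1=1, n2=0, n3=1, n4=0, n5=1 [stuck-at-1], n6=0 → 0 — eliminated
Only n3 stuck-at-1 reproduces the observed 1.

n3 stuck-at-1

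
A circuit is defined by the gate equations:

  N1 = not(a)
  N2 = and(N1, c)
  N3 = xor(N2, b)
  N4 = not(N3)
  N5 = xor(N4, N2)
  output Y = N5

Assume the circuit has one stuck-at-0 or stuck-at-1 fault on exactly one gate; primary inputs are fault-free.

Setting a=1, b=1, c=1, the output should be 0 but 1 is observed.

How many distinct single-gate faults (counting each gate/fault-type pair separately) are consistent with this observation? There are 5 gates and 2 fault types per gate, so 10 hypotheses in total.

3

Fault-free: N1=0, N2=0, N3=1, N4=0, N5=0 → 0. Observed 1.
  N1 stuck-at-0: output 0 ✗
  N1 stuck-at-1: output 0 ✗
  N2 stuck-at-0: output 0 ✗
  N2 stuck-at-1: output 0 ✗
  N3 stuck-at-0: output 1 ✓
  N3 stuck-at-1: output 0 ✗
  N4 stuck-at-0: output 0 ✗
  N4 stuck-at-1: output 1 ✓
  N5 stuck-at-0: output 0 ✗
  N5 stuck-at-1: output 1 ✓
Consistent faults: {N3 stuck-at-0, N4 stuck-at-1, N5 stuck-at-1} — 3 in all.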